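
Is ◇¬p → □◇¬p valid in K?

Invalid (countermodel exists)

Tableau for the negation ¬(◇¬p → □◇¬p):
1. ¬(◇¬p → □◇¬p), u
2. ◇¬p, u
3. ¬□◇¬p, u
4. ¬p, v
5. ¬◇¬p, w
Accessibility: uRv, uRw
The negation has an open branch (countermodel exists).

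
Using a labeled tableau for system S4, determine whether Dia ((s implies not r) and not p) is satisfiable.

Satisfiable (open branch found)

1. Dia ((s implies not r) and not p), u
2. (s implies not r) and not p, v   [Dia-rule on 1: fresh world v, uRv]
3. s implies not r, v   [and-rule on 2]
4. not p, v   [and-rule on 2]
5. not r, v   [implies-rule on 3 (branches; this branch)]
Accessibility: uRu, uRv, vRv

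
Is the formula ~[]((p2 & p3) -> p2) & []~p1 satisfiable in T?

Unsatisfiable (every branch closes)

1. ~[]((p2 & p3) -> p2) & []~p1, w0
2. ~[]((p2 & p3) -> p2), w0
3. []~p1, w0
4. ~p1, w0
5. ~((p2 & p3) -> p2), w1
6. p2 & p3, w1
7. ~p2, w1
8. p2, w1
9. p3, w1
Accessibility: w0Rw0, w0Rw1, w1Rw1
Branch closes: p2 and ~p2 both at w1.
All branches of the tableau close; one closing branch shown above.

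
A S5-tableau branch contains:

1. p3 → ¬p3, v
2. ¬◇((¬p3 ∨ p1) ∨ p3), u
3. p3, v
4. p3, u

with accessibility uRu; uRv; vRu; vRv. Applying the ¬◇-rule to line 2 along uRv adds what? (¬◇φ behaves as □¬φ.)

¬◇φ behaves as □¬φ: propagate the negated body to each accessible world.

¬((¬p3 ∨ p1) ∨ p3), v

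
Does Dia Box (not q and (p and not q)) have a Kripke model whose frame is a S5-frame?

1. Dia Box (not q and (p and not q)), w0
2. Box (not q and (p and not q)), w1
3. not q and (p and not q), w0
4. not q, w0
5. p and not q, w0
6. p, w0
7. not q and (p and not q), w1
8. not q, w1
9. p and not q, w1
10. p, w1
Accessibility: w0Rw0, w0Rw1, w1Rw0, w1Rw1

Satisfiable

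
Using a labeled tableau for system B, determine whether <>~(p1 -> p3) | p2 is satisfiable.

1. <>~(p1 -> p3) | p2, 0
2. p2, 0   [|-rule on 1 (branches; this branch)]
Accessibility: 0R0

Yes, satisfiable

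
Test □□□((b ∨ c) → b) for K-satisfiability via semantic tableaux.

1. □□□((b ∨ c) → b), u

Satisfiable (open branch found)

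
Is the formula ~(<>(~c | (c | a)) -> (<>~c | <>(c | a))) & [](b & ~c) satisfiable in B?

No, unsatisfiable

1. ~(<>(~c | (c | a)) -> (<>~c | <>(c | a))) & [](b & ~c), 0
2. ~(<>(~c | (c | a)) -> (<>~c | <>(c | a))), 0   [&-rule on 1]
3. [](b & ~c), 0   [&-rule on 1]
4. <>(~c | (c | a)), 0   [~->-rule on 2]
5. ~(<>~c | <>(c | a)), 0   [~->-rule on 2]
6. ~<>~c, 0   [~|-rule on 5]
7. ~<>(c | a), 0   [~|-rule on 5]
8. b & ~c, 0   [[]-rule on 3 via 0R0]
9. b, 0   [&-rule on 8]
10. ~c, 0   [&-rule on 8]
11. c, 0   [~<>-rule on 6 via 0R0]
Accessibility: 0R0
Branch closes: c and ~c both at 0.
(One branch shown.) All branches close.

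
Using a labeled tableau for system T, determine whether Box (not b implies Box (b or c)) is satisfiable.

1. Box (not b implies Box (b or c)), 0
2. not b implies Box (b or c), 0   [Box-rule on 1 via 0R0]
3. Box (b or c), 0   [implies-rule on 2 (branches; this branch)]
4. b or c, 0   [Box-rule on 3 via 0R0]
5. c, 0   [or-rule on 4 (branches; this branch)]
Accessibility: 0R0

Satisfiable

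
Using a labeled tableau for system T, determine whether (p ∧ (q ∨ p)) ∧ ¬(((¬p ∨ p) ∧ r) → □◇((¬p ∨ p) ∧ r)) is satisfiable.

1. (p ∧ (q ∨ p)) ∧ ¬(((¬p ∨ p) ∧ r) → □◇((¬p ∨ p) ∧ r)), 0
2. p ∧ (q ∨ p), 0
3. ¬(((¬p ∨ p) ∧ r) → □◇((¬p ∨ p) ∧ r)), 0
4. p, 0
5. q ∨ p, 0
6. (¬p ∨ p) ∧ r, 0
7. ¬□◇((¬p ∨ p) ∧ r), 0
8. ¬p ∨ p, 0
9. r, 0
10. ¬◇((¬p ∨ p) ∧ r), 1
11. ¬((¬p ∨ p) ∧ r), 1
12. ¬r, 1
Accessibility: 0R0, 0R1, 1R1

Yes, satisfiable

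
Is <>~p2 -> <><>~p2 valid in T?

Tableau for the negation ~(<>~p2 -> <><>~p2):
1. ~(<>~p2 -> <><>~p2), u
2. <>~p2, u
3. ~<><>~p2, u
4. ~<>~p2, u
5. p2, u
6. ~p2, v
7. ~<>~p2, v
8. p2, v
Accessibility: uRu, uRv, vRv
Branch closes: p2 and ~p2 both at v.
Every branch of the negation's tableau closes; the branch above is one of them.

Valid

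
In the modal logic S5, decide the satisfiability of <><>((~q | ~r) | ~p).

Satisfiable (open branch found)

1. <><>((~q | ~r) | ~p), u
2. <>((~q | ~r) | ~p), v   [<>-rule on 1: fresh world v, uRv]
3. (~q | ~r) | ~p, w   [<>-rule on 2: fresh world w, vRw]
4. ~p, w   [|-rule on 3 (branches; this branch)]
Accessibility: uRu, uRv, uRw, vRu, vRv, vRw, wRu, wRv, wRw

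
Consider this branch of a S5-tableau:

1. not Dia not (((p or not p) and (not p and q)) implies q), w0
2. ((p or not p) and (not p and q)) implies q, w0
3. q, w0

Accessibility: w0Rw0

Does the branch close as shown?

No, open

No world carries both an atom and its negation.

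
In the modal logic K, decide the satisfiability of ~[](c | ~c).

Unsatisfiable (every branch closes)

1. ~[](c | ~c), w0
2. ~(c | ~c), w1   [~[]-rule on 1: fresh world w1, w0Rw1]
3. ~c, w1   [~|-rule on 2]
4. c, w1   [~|-rule on 2]
Accessibility: w0Rw1
Branch closes: c and ~c both at w1.
(One branch shown.) All branches close.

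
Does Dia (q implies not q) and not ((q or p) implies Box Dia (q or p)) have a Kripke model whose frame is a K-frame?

1. Dia (q implies not q) and not ((q or p) implies Box Dia (q or p)), 0
2. Dia (q implies not q), 0
3. not ((q or p) implies Box Dia (q or p)), 0
4. q or p, 0
5. not Box Dia (q or p), 0
6. p, 0
7. q implies not q, 1
8. not q, 1
9. not Dia (q or p), 2
Accessibility: 0R1, 0R2

Satisfiable (open branch found)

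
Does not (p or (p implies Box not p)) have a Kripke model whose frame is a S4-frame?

1. not (p or (p implies Box not p)), u
2. not p, u
3. not (p implies Box not p), u
4. p, u
5. not Box not p, u
Accessibility: uRu
Branch closes: p and not p both at u.
(One branch shown.) All branches close.

Unsatisfiable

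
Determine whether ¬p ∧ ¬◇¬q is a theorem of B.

Tableau for the negation ¬(¬p ∧ ¬◇¬q):
1. ¬(¬p ∧ ¬◇¬q), w0
2. ◇¬q, w0
3. ¬q, w1
Accessibility: w0Rw0, w0Rw1, w1Rw0, w1Rw1
The negation has an open branch (countermodel exists).

Invalid (countermodel exists)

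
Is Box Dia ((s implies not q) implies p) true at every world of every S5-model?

Not valid

Tableau for the negation not Box Dia ((s implies not q) implies p):
1. not Box Dia ((s implies not q) implies p), 0
2. not Dia ((s implies not q) implies p), 1
3. not ((s implies not q) implies p), 0
4. s implies not q, 0
5. not p, 0
6. not ((s implies not q) implies p), 1
7. s implies not q, 1
8. not p, 1
9. not q, 0
10. not q, 1
Accessibility: 0R0, 0R1, 1R0, 1R1
The negation has an open branch (countermodel exists).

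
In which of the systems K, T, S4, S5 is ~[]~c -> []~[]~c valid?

S5-tableau for the negation ~(~[]~c -> []~[]~c):
1. ~(~[]~c -> []~[]~c), 0
2. ~[]~c, 0   [~->-rule on 1]
3. ~[]~[]~c, 0   [~->-rule on 1]
4. c, 1   [~[]-rule on 2: fresh world 1, 0R1]
5. []~c, 2   [~[]-rule on 3: fresh world 2, 0R2]
6. ~c, 0   [[]-rule on 5 via 2R0]
7. ~c, 1   [[]-rule on 5 via 2R1]
Accessibility: 0R0, 0R1, 0R2, 1R0, 1R1, 1R2, 2R0, 2R1, 2R2
Branch closes: c and ~c both at 1.
Every branch closes (one shown): valid in S5.
S4-tableau for the negation ~(~[]~c -> []~[]~c):
1. ~(~[]~c -> []~[]~c), 0
2. ~[]~c, 0   [~->-rule on 1]
3. ~[]~[]~c, 0   [~->-rule on 1]
4. c, 1   [~[]-rule on 2: fresh world 1, 0R1]
5. []~c, 2   [~[]-rule on 3: fresh world 2, 0R2]
6. ~c, 2   [[]-rule on 5 via 2R2]
Accessibility: 0R0, 0R1, 0R2, 1R1, 2R2
Complete open branch: countermodel on an S4-frame, so not valid in S4, nor in K, T (the same frame is also a K-frame and a T-frame).

S5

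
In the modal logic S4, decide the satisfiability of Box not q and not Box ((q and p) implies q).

1. Box not q and not Box ((q and p) implies q), w0
2. Box not q, w0
3. not Box ((q and p) implies q), w0
4. not q, w0
5. not ((q and p) implies q), w1
6. q and p, w1
7. not q, w1
8. q, w1
9. p, w1
Accessibility: w0Rw0, w0Rw1, w1Rw1
Branch closes: q and not q both at w1.
All branches of the tableau close; one closing branch shown above.

Unsatisfiable (every branch closes)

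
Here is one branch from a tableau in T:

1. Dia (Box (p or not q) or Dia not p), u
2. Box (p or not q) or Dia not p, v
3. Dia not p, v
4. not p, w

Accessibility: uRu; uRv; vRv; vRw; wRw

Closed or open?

No atom appears with both signs at the same world.

Open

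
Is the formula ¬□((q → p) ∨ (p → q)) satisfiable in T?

Unsatisfiable

1. ¬□((q → p) ∨ (p → q)), w0
2. ¬((q → p) ∨ (p → q)), w1
3. ¬(q → p), w1
4. ¬(p → q), w1
5. q, w1
6. ¬p, w1
7. p, w1
8. ¬q, w1
Accessibility: w0Rw0, w0Rw1, w1Rw1
Branch closes: p and ¬p both at w1.
(One branch shown.) All branches close.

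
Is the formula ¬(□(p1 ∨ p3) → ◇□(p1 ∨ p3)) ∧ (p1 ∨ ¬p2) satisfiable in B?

Unsatisfiable (every branch closes)

1. ¬(□(p1 ∨ p3) → ◇□(p1 ∨ p3)) ∧ (p1 ∨ ¬p2), u
2. ¬(□(p1 ∨ p3) → ◇□(p1 ∨ p3)), u
3. p1 ∨ ¬p2, u
4. □(p1 ∨ p3), u
5. ¬◇□(p1 ∨ p3), u
6. p1 ∨ p3, u
7. ¬□(p1 ∨ p3), u
8. ¬p2, u
9. p3, u
10. ¬(p1 ∨ p3), v
11. ¬p1, v
12. ¬p3, v
13. p1 ∨ p3, v
14. ¬□(p1 ∨ p3), v
15. p3, v
Accessibility: uRu, uRv, vRu, vRv
Branch closes: p3 and ¬p3 both at v.
(One branch shown.) All branches close.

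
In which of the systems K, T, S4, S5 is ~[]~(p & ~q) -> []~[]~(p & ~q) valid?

S5

S5-tableau for the negation ~(~[]~(p & ~q) -> []~[]~(p & ~q)):
1. ~(~[]~(p & ~q) -> []~[]~(p & ~q)), w0
2. ~[]~(p & ~q), w0
3. ~[]~[]~(p & ~q), w0
4. p & ~q, w1
5. p, w1
6. ~q, w1
7. []~(p & ~q), w2
8. ~(p & ~q), w0
9. ~(p & ~q), w1
10. ~(p & ~q), w2
11. q, w0
12. q, w1
Accessibility: w0Rw0, w0Rw1, w0Rw2, w1Rw0, w1Rw1, w1Rw2, w2Rw0, w2Rw1, w2Rw2
Branch closes: q and ~q both at w1.
Every branch closes (one shown): valid in S5.
S4-tableau for the negation ~(~[]~(p & ~q) -> []~[]~(p & ~q)):
1. ~(~[]~(p & ~q) -> []~[]~(p & ~q)), w0
2. ~[]~(p & ~q), w0
3. ~[]~[]~(p & ~q), w0
4. p & ~q, w1
5. p, w1
6. ~q, w1
7. []~(p & ~q), w2
8. ~(p & ~q), w2
9. q, w2
Accessibility: w0Rw0, w0Rw1, w0Rw2, w1Rw1, w2Rw2
Complete open branch: countermodel on an S4-frame, so not valid in S4, nor in K, T (the same frame is also a K-frame and a T-frame).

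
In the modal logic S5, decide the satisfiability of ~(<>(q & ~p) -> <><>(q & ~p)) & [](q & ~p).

1. ~(<>(q & ~p) -> <><>(q & ~p)) & [](q & ~p), w0
2. ~(<>(q & ~p) -> <><>(q & ~p)), w0
3. [](q & ~p), w0
4. <>(q & ~p), w0
5. ~<><>(q & ~p), w0
6. q & ~p, w0
7. q, w0
8. ~p, w0
9. ~<>(q & ~p), w0
10. ~(q & ~p), w0
11. p, w0
Accessibility: w0Rw0
Branch closes: p and ~p both at w0.
Every branch closes; the branch above is one of them.

Unsatisfiable (every branch closes)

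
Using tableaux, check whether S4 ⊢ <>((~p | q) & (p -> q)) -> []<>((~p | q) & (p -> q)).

Not valid

Tableau for the negation ~(<>((~p | q) & (p -> q)) -> []<>((~p | q) & (p -> q))):
1. ~(<>((~p | q) & (p -> q)) -> []<>((~p | q) & (p -> q))), w0
2. <>((~p | q) & (p -> q)), w0   [~->-rule on 1]
3. ~[]<>((~p | q) & (p -> q)), w0   [~->-rule on 1]
4. (~p | q) & (p -> q), w1   [<>-rule on 2: fresh world w1, w0Rw1]
5. ~p | q, w1   [&-rule on 4]
6. p -> q, w1   [&-rule on 4]
7. q, w1   [|-rule on 5 (branches; this branch)]
8. ~<>((~p | q) & (p -> q)), w2   [~[]-rule on 3: fresh world w2, w0Rw2]
9. ~((~p | q) & (p -> q)), w2   [~<>-rule on 8 via w2Rw2]
10. ~(p -> q), w2   [~&-rule on 9 (branches; this branch)]
11. p, w2   [~->-rule on 10]
12. ~q, w2   [~->-rule on 10]
Accessibility: w0Rw0, w0Rw1, w0Rw2, w1Rw1, w2Rw2
The negation has an open branch (countermodel exists).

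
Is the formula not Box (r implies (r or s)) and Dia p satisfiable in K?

Unsatisfiable (every branch closes)

1. not Box (r implies (r or s)) and Dia p, w0
2. not Box (r implies (r or s)), w0
3. Dia p, w0
4. not (r implies (r or s)), w1
5. r, w1
6. not (r or s), w1
7. not r, w1
8. not s, w1
Accessibility: w0Rw1
Branch closes: r and not r both at w1.
All branches of the tableau close; one closing branch shown above.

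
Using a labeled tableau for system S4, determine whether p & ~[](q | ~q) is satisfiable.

1. p & ~[](q | ~q), 0
2. p, 0
3. ~[](q | ~q), 0
4. ~(q | ~q), 1
5. ~q, 1
6. q, 1
Accessibility: 0R0, 0R1, 1R1
Branch closes: q and ~q both at 1.
All branches of the tableau close; one closing branch shown above.

Unsatisfiable (every branch closes)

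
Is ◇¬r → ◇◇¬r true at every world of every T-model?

Valid

Tableau for the negation ¬(◇¬r → ◇◇¬r):
1. ¬(◇¬r → ◇◇¬r), 0
2. ◇¬r, 0   [¬→-rule on 1]
3. ¬◇◇¬r, 0   [¬→-rule on 1]
4. ¬◇¬r, 0   [¬◇-rule on 3 via 0R0]
5. r, 0   [¬◇-rule on 4 via 0R0]
6. ¬r, 1   [◇-rule on 2: fresh world 1, 0R1]
7. ¬◇¬r, 1   [¬◇-rule on 3 via 0R1]
8. r, 1   [¬◇-rule on 4 via 0R1]
Accessibility: 0R0, 0R1, 1R1
Branch closes: r and ¬r both at 1.
Every branch of the negation's tableau closes; the branch above is one of them.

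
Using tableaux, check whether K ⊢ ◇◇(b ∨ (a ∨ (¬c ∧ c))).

No, not valid

Tableau for the negation ¬◇◇(b ∨ (a ∨ (¬c ∧ c))):
1. ¬◇◇(b ∨ (a ∨ (¬c ∧ c))), w0
The negation has an open branch (countermodel exists).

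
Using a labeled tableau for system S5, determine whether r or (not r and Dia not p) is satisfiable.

Satisfiable (open branch found)

1. r or (not r and Dia not p), w0
2. not r and Dia not p, w0
3. not r, w0
4. Dia not p, w0
5. not p, w1
Accessibility: w0Rw0, w0Rw1, w1Rw0, w1Rw1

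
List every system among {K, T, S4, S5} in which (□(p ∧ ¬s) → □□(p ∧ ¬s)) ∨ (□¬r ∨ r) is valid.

S4, S5

S4-tableau for the negation ¬((□(p ∧ ¬s) → □□(p ∧ ¬s)) ∨ (□¬r ∨ r)):
1. ¬((□(p ∧ ¬s) → □□(p ∧ ¬s)) ∨ (□¬r ∨ r)), u
2. ¬(□(p ∧ ¬s) → □□(p ∧ ¬s)), u
3. ¬(□¬r ∨ r), u
4. □(p ∧ ¬s), u
5. ¬□□(p ∧ ¬s), u
6. ¬□¬r, u
7. ¬r, u
8. p ∧ ¬s, u
9. p, u
10. ¬s, u
11. ¬□(p ∧ ¬s), v
12. p ∧ ¬s, v
13. p, v
14. ¬s, v
15. r, w
16. p ∧ ¬s, w
17. p, w
18. ¬s, w
19. ¬(p ∧ ¬s), x
20. p ∧ ¬s, x
21. p, x
22. ¬s, x
23. s, x
Accessibility: uRu, uRv, uRw, uRx, vRv, vRx, wRw, xRx
Branch closes: s and ¬s both at x.
Every branch closes (one shown): valid in S4, hence also in S5 (every theorem of S4 is a theorem of S5).
T-tableau for the negation ¬((□(p ∧ ¬s) → □□(p ∧ ¬s)) ∨ (□¬r ∨ r)):
1. ¬((□(p ∧ ¬s) → □□(p ∧ ¬s)) ∨ (□¬r ∨ r)), u
2. ¬(□(p ∧ ¬s) → □□(p ∧ ¬s)), u
3. ¬(□¬r ∨ r), u
4. □(p ∧ ¬s), u
5. ¬□□(p ∧ ¬s), u
6. ¬□¬r, u
7. ¬r, u
8. p ∧ ¬s, u
9. p, u
10. ¬s, u
11. ¬□(p ∧ ¬s), v
12. p ∧ ¬s, v
13. p, v
14. ¬s, v
15. r, w
16. p ∧ ¬s, w
17. p, w
18. ¬s, w
19. ¬(p ∧ ¬s), x
20. s, x
Accessibility: uRu, uRv, uRw, vRv, vRx, wRw, xRx
Complete open branch: countermodel on a T-frame, so not valid in T, nor in K (the same frame is also a K-frame).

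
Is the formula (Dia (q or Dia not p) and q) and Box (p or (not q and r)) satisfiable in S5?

1. (Dia (q or Dia not p) and q) and Box (p or (not q and r)), 0
2. Dia (q or Dia not p) and q, 0
3. Box (p or (not q and r)), 0
4. Dia (q or Dia not p), 0
5. q, 0
6. p or (not q and r), 0
7. p, 0
8. q or Dia not p, 1
9. p or (not q and r), 1
10. Dia not p, 1
11. not q and r, 1
12. not q, 1
13. r, 1
14. not p, 2
15. p or (not q and r), 2
16. not q and r, 2
17. not q, 2
18. r, 2
Accessibility: 0R0, 0R1, 0R2, 1R0, 1R1, 1R2, 2R0, 2R1, 2R2

Satisfiable (open branch found)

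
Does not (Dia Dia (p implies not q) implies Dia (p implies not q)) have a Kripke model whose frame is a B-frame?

Yes, satisfiable

1. not (Dia Dia (p implies not q) implies Dia (p implies not q)), w0
2. Dia Dia (p implies not q), w0   [neg-implies-rule on 1]
3. not Dia (p implies not q), w0   [neg-implies-rule on 1]
4. not (p implies not q), w0   [neg-Dia-rule on 3 via w0Rw0]
5. p, w0   [neg-implies-rule on 4]
6. q, w0   [neg-implies-rule on 4]
7. Dia (p implies not q), w1   [Dia-rule on 2: fresh world w1, w0Rw1]
8. not (p implies not q), w1   [neg-Dia-rule on 3 via w0Rw1]
9. p, w1   [neg-implies-rule on 8]
10. q, w1   [neg-implies-rule on 8]
11. p implies not q, w2   [Dia-rule on 7: fresh world w2, w1Rw2]
12. not q, w2   [implies-rule on 11 (branches; this branch)]
Accessibility: w0Rw0, w0Rw1, w1Rw0, w1Rw1, w1Rw2, w2Rw1, w2Rw2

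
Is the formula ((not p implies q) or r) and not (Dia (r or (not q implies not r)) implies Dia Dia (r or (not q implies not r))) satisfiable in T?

Unsatisfiable (every branch closes)

1. ((not p implies q) or r) and not (Dia (r or (not q implies not r)) implies Dia Dia (r or (not q implies not r))), w0
2. (not p implies q) or r, w0   [and-rule on 1]
3. not (Dia (r or (not q implies not r)) implies Dia Dia (r or (not q implies not r))), w0   [and-rule on 1]
4. Dia (r or (not q implies not r)), w0   [neg-implies-rule on 3]
5. not Dia Dia (r or (not q implies not r)), w0   [neg-implies-rule on 3]
6. not Dia (r or (not q implies not r)), w0   [neg-Dia-rule on 5 via w0Rw0]
7. not (r or (not q implies not r)), w0   [neg-Dia-rule on 6 via w0Rw0]
8. not r, w0   [neg-or-rule on 7]
9. not (not q implies not r), w0   [neg-or-rule on 7]
10. not q, w0   [neg-implies-rule on 9]
11. r, w0   [neg-implies-rule on 9]
Accessibility: w0Rw0
Branch closes: r and not r both at w0.
Every branch closes; the branch above is one of them.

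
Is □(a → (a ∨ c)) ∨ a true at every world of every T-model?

Valid

Tableau for the negation ¬(□(a → (a ∨ c)) ∨ a):
1. ¬(□(a → (a ∨ c)) ∨ a), u
2. ¬□(a → (a ∨ c)), u   [¬∨-rule on 1]
3. ¬a, u   [¬∨-rule on 1]
4. ¬(a → (a ∨ c)), v   [¬□-rule on 2: fresh world v, uRv]
5. a, v   [¬→-rule on 4]
6. ¬(a ∨ c), v   [¬→-rule on 4]
7. ¬a, v   [¬∨-rule on 6]
8. ¬c, v   [¬∨-rule on 6]
Accessibility: uRu, uRv, vRv
Branch closes: a and ¬a both at v.
Every branch of the negation's tableau closes; the branch above is one of them.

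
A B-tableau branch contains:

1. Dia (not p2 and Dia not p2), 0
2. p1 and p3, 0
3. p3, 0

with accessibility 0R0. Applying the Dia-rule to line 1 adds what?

a fresh world 1 with 0R1, and not p2 and Dia not p2 at 1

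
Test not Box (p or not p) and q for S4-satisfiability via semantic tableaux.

No, unsatisfiable

1. not Box (p or not p) and q, 0
2. not Box (p or not p), 0
3. q, 0
4. not (p or not p), 1
5. not p, 1
6. p, 1
Accessibility: 0R0, 0R1, 1R1
Branch closes: p and not p both at 1.
Every branch closes; the branch above is one of them.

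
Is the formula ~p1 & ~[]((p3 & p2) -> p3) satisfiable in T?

1. ~p1 & ~[]((p3 & p2) -> p3), w0
2. ~p1, w0
3. ~[]((p3 & p2) -> p3), w0
4. ~((p3 & p2) -> p3), w1
5. p3 & p2, w1
6. ~p3, w1
7. p3, w1
8. p2, w1
Accessibility: w0Rw0, w0Rw1, w1Rw1
Branch closes: p3 and ~p3 both at w1.
Every branch closes; the branch above is one of them.

Unsatisfiable (every branch closes)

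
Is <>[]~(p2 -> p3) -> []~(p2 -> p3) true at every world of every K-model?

Tableau for the negation ~(<>[]~(p2 -> p3) -> []~(p2 -> p3)):
1. ~(<>[]~(p2 -> p3) -> []~(p2 -> p3)), w0
2. <>[]~(p2 -> p3), w0   [~->-rule on 1]
3. ~[]~(p2 -> p3), w0   [~->-rule on 1]
4. []~(p2 -> p3), w1   [<>-rule on 2: fresh world w1, w0Rw1]
5. p2 -> p3, w2   [~[]-rule on 3: fresh world w2, w0Rw2]
6. p3, w2   [->-rule on 5 (branches; this branch)]
Accessibility: w0Rw1, w0Rw2
The negation has an open branch (countermodel exists).

Invalid (countermodel exists)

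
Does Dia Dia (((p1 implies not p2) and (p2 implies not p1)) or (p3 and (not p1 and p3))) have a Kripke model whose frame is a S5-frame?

1. Dia Dia (((p1 implies not p2) and (p2 implies not p1)) or (p3 and (not p1 and p3))), w0
2. Dia (((p1 implies not p2) and (p2 implies not p1)) or (p3 and (not p1 and p3))), w1
3. ((p1 implies not p2) and (p2 implies not p1)) or (p3 and (not p1 and p3)), w2
4. p3 and (not p1 and p3), w2
5. p3, w2
6. not p1 and p3, w2
7. not p1, w2
Accessibility: w0Rw0, w0Rw1, w0Rw2, w1Rw0, w1Rw1, w1Rw2, w2Rw0, w2Rw1, w2Rw2

Satisfiable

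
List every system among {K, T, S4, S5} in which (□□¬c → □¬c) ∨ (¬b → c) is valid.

K-tableau for the negation ¬((□□¬c → □¬c) ∨ (¬b → c)):
1. ¬((□□¬c → □¬c) ∨ (¬b → c)), u
2. ¬(□□¬c → □¬c), u
3. ¬(¬b → c), u
4. □□¬c, u
5. ¬□¬c, u
6. ¬b, u
7. ¬c, u
8. c, v
9. □¬c, v
Accessibility: uRv
Complete open branch: countermodel on a K-frame, so not valid in K.
T-tableau for the negation ¬((□□¬c → □¬c) ∨ (¬b → c)):
1. ¬((□□¬c → □¬c) ∨ (¬b → c)), u
2. ¬(□□¬c → □¬c), u
3. ¬(¬b → c), u
4. □□¬c, u
5. ¬□¬c, u
6. ¬b, u
7. ¬c, u
8. □¬c, u
9. c, v
10. □¬c, v
11. ¬c, v
Accessibility: uRu, uRv, vRv
Branch closes: c and ¬c both at v.
Every branch closes (one shown): valid in T, hence also in S4, S5 (every theorem of T is a theorem of S4 and S5).

T, S4, S5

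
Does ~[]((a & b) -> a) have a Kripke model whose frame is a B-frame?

1. ~[]((a & b) -> a), u
2. ~((a & b) -> a), v
3. a & b, v
4. ~a, v
5. a, v
6. b, v
Accessibility: uRu, uRv, vRu, vRv
Branch closes: a and ~a both at v.
(One branch shown.) All branches close.

Unsatisfiable (every branch closes)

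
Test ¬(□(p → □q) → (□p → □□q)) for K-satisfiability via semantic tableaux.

1. ¬(□(p → □q) → (□p → □□q)), 0
2. □(p → □q), 0
3. ¬(□p → □□q), 0
4. □p, 0
5. ¬□□q, 0
6. ¬□q, 1
7. p → □q, 1
8. p, 1
9. □q, 1
10. ¬q, 2
11. q, 2
Accessibility: 0R1, 1R2
Branch closes: q and ¬q both at 2.
All branches of the tableau close; one closing branch shown above.

Unsatisfiable (every branch closes)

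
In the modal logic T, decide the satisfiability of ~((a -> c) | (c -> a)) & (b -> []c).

1. ~((a -> c) | (c -> a)) & (b -> []c), 0
2. ~((a -> c) | (c -> a)), 0   [&-rule on 1]
3. b -> []c, 0   [&-rule on 1]
4. ~(a -> c), 0   [~|-rule on 2]
5. ~(c -> a), 0   [~|-rule on 2]
6. a, 0   [~->-rule on 4]
7. ~c, 0   [~->-rule on 4]
8. c, 0   [~->-rule on 5]
9. ~a, 0   [~->-rule on 5]
Accessibility: 0R0
Branch closes: c and ~c both at 0.
All branches of the tableau close; one closing branch shown above.

No, unsatisfiable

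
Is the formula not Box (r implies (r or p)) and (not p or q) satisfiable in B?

Unsatisfiable (every branch closes)

1. not Box (r implies (r or p)) and (not p or q), u
2. not Box (r implies (r or p)), u
3. not p or q, u
4. q, u
5. not (r implies (r or p)), v
6. r, v
7. not (r or p), v
8. not r, v
9. not p, v
Accessibility: uRu, uRv, vRu, vRv
Branch closes: r and not r both at v.
(One branch shown.) All branches close.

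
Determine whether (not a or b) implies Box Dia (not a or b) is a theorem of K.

No, not valid

Tableau for the negation not ((not a or b) implies Box Dia (not a or b)):
1. not ((not a or b) implies Box Dia (not a or b)), u
2. not a or b, u   [neg-implies-rule on 1]
3. not Box Dia (not a or b), u   [neg-implies-rule on 1]
4. b, u   [or-rule on 2 (branches; this branch)]
5. not Dia (not a or b), v   [neg-Box-rule on 3: fresh world v, uRv]
Accessibility: uRv
The negation has an open branch (countermodel exists).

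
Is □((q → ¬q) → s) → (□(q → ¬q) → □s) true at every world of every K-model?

Valid

Tableau for the negation ¬(□((q → ¬q) → s) → (□(q → ¬q) → □s)):
1. ¬(□((q → ¬q) → s) → (□(q → ¬q) → □s)), u
2. □((q → ¬q) → s), u
3. ¬(□(q → ¬q) → □s), u
4. □(q → ¬q), u
5. ¬□s, u
6. ¬s, v
7. (q → ¬q) → s, v
8. q → ¬q, v
9. ¬(q → ¬q), v
10. q, v
11. ¬q, v
Accessibility: uRv
Branch closes: q and ¬q both at v.
Every branch of the negation's tableau closes; the branch above is one of them.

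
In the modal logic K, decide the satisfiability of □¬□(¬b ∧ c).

1. □¬□(¬b ∧ c), u

Yes, satisfiable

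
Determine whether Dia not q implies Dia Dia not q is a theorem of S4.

Valid in S4

Tableau for the negation not (Dia not q implies Dia Dia not q):
1. not (Dia not q implies Dia Dia not q), w0
2. Dia not q, w0   [neg-implies-rule on 1]
3. not Dia Dia not q, w0   [neg-implies-rule on 1]
4. not Dia not q, w0   [neg-Dia-rule on 3 via w0Rw0]
5. q, w0   [neg-Dia-rule on 4 via w0Rw0]
6. not q, w1   [Dia-rule on 2: fresh world w1, w0Rw1]
7. not Dia not q, w1   [neg-Dia-rule on 3 via w0Rw1]
8. q, w1   [neg-Dia-rule on 4 via w0Rw1]
Accessibility: w0Rw0, w0Rw1, w1Rw1
Branch closes: q and not q both at w1.
All branches of the negation close; one closing branch shown above.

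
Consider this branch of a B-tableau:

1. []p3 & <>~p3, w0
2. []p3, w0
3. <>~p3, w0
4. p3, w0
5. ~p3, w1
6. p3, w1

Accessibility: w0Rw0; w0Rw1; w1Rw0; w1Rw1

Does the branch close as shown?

Both p3 and ~p3 appear at w1.

Closed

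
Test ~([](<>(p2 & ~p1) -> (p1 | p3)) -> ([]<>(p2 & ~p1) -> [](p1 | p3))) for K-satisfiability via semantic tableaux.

Unsatisfiable

1. ~([](<>(p2 & ~p1) -> (p1 | p3)) -> ([]<>(p2 & ~p1) -> [](p1 | p3))), 0
2. [](<>(p2 & ~p1) -> (p1 | p3)), 0
3. ~([]<>(p2 & ~p1) -> [](p1 | p3)), 0
4. []<>(p2 & ~p1), 0
5. ~[](p1 | p3), 0
6. ~(p1 | p3), 1
7. ~p1, 1
8. ~p3, 1
9. <>(p2 & ~p1) -> (p1 | p3), 1
10. <>(p2 & ~p1), 1
11. ~<>(p2 & ~p1), 1
12. p2 & ~p1, 2
13. p2, 2
14. ~p1, 2
15. ~(p2 & ~p1), 2
16. p1, 2
Accessibility: 0R1, 1R2
Branch closes: p1 and ~p1 both at 2.
(One branch shown.) All branches close.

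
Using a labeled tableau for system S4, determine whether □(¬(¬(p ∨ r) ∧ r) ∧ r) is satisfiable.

Satisfiable (open branch found)

1. □(¬(¬(p ∨ r) ∧ r) ∧ r), w0
2. ¬(¬(p ∨ r) ∧ r) ∧ r, w0
3. ¬(¬(p ∨ r) ∧ r), w0
4. r, w0
5. p ∨ r, w0
Accessibility: w0Rw0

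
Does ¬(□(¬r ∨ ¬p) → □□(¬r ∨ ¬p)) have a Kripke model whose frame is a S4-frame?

Unsatisfiable (every branch closes)

1. ¬(□(¬r ∨ ¬p) → □□(¬r ∨ ¬p)), u
2. □(¬r ∨ ¬p), u   [¬→-rule on 1]
3. ¬□□(¬r ∨ ¬p), u   [¬→-rule on 1]
4. ¬r ∨ ¬p, u   [□-rule on 2 via uRu]
5. ¬p, u   [∨-rule on 4 (branches; this branch)]
6. ¬□(¬r ∨ ¬p), v   [¬□-rule on 3: fresh world v, uRv]
7. ¬r ∨ ¬p, v   [□-rule on 2 via uRv]
8. ¬p, v   [∨-rule on 7 (branches; this branch)]
9. ¬(¬r ∨ ¬p), w   [¬□-rule on 6: fresh world w, vRw]
10. r, w   [¬∨-rule on 9]
11. p, w   [¬∨-rule on 9]
12. ¬r ∨ ¬p, w   [□-rule on 2 via uRw]
13. ¬p, w   [∨-rule on 12 (branches; this branch)]
Accessibility: uRu, uRv, uRw, vRv, vRw, wRw
Branch closes: p and ¬p both at w.
(One branch shown.) All branches close.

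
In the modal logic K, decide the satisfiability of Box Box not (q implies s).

Satisfiable (open branch found)

1. Box Box not (q implies s), u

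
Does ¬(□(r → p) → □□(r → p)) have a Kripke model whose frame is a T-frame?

Yes, satisfiable

1. ¬(□(r → p) → □□(r → p)), w0
2. □(r → p), w0
3. ¬□□(r → p), w0
4. r → p, w0
5. p, w0
6. ¬□(r → p), w1
7. r → p, w1
8. p, w1
9. ¬(r → p), w2
10. r, w2
11. ¬p, w2
Accessibility: w0Rw0, w0Rw1, w1Rw1, w1Rw2, w2Rw2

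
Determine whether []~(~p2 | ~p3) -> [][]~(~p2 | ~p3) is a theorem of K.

Invalid (countermodel exists)

Tableau for the negation ~([]~(~p2 | ~p3) -> [][]~(~p2 | ~p3)):
1. ~([]~(~p2 | ~p3) -> [][]~(~p2 | ~p3)), 0
2. []~(~p2 | ~p3), 0
3. ~[][]~(~p2 | ~p3), 0
4. ~[]~(~p2 | ~p3), 1
5. ~(~p2 | ~p3), 1
6. p2, 1
7. p3, 1
8. ~p2 | ~p3, 2
9. ~p3, 2
Accessibility: 0R1, 1R2
The negation has an open branch (countermodel exists).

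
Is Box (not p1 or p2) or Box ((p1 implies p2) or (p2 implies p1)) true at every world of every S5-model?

Valid

Tableau for the negation not (Box (not p1 or p2) or Box ((p1 implies p2) or (p2 implies p1))):
1. not (Box (not p1 or p2) or Box ((p1 implies p2) or (p2 implies p1))), 0
2. not Box (not p1 or p2), 0
3. not Box ((p1 implies p2) or (p2 implies p1)), 0
4. not (not p1 or p2), 1
5. p1, 1
6. not p2, 1
7. not ((p1 implies p2) or (p2 implies p1)), 2
8. not (p1 implies p2), 2
9. not (p2 implies p1), 2
10. p1, 2
11. not p2, 2
12. p2, 2
13. not p1, 2
Accessibility: 0R0, 0R1, 0R2, 1R0, 1R1, 1R2, 2R0, 2R1, 2R2
Branch closes: p2 and not p2 both at 2.
All branches of the negation close; one closing branch shown above.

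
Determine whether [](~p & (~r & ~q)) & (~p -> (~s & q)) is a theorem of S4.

Tableau for the negation ~([](~p & (~r & ~q)) & (~p -> (~s & q))):
1. ~([](~p & (~r & ~q)) & (~p -> (~s & q))), w0
2. ~(~p -> (~s & q)), w0
3. ~p, w0
4. ~(~s & q), w0
5. ~q, w0
Accessibility: w0Rw0
The negation has an open branch (countermodel exists).

Not valid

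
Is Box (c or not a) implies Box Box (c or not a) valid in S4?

Valid in S4

Tableau for the negation not (Box (c or not a) implies Box Box (c or not a)):
1. not (Box (c or not a) implies Box Box (c or not a)), u
2. Box (c or not a), u   [neg-implies-rule on 1]
3. not Box Box (c or not a), u   [neg-implies-rule on 1]
4. c or not a, u   [Box-rule on 2 via uRu]
5. not a, u   [or-rule on 4 (branches; this branch)]
6. not Box (c or not a), v   [neg-Box-rule on 3: fresh world v, uRv]
7. c or not a, v   [Box-rule on 2 via uRv]
8. not a, v   [or-rule on 7 (branches; this branch)]
9. not (c or not a), w   [neg-Box-rule on 6: fresh world w, vRw]
10. not c, w   [neg-or-rule on 9]
11. a, w   [neg-or-rule on 9]
12. c or not a, w   [Box-rule on 2 via uRw]
13. not a, w   [or-rule on 12 (branches; this branch)]
Accessibility: uRu, uRv, uRw, vRv, vRw, wRw
Branch closes: a and not a both at w.
Every branch of the negation's tableau closes; the branch above is one of them.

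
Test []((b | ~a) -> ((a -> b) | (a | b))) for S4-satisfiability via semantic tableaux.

1. []((b | ~a) -> ((a -> b) | (a | b))), 0
2. (b | ~a) -> ((a -> b) | (a | b)), 0   [[]-rule on 1 via 0R0]
3. (a -> b) | (a | b), 0   [->-rule on 2 (branches; this branch)]
4. a | b, 0   [|-rule on 3 (branches; this branch)]
5. b, 0   [|-rule on 4 (branches; this branch)]
Accessibility: 0R0

Satisfiable (open branch found)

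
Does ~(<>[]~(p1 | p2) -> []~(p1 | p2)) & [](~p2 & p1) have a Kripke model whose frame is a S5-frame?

Unsatisfiable

1. ~(<>[]~(p1 | p2) -> []~(p1 | p2)) & [](~p2 & p1), w0
2. ~(<>[]~(p1 | p2) -> []~(p1 | p2)), w0
3. [](~p2 & p1), w0
4. <>[]~(p1 | p2), w0
5. ~[]~(p1 | p2), w0
6. ~p2 & p1, w0
7. ~p2, w0
8. p1, w0
9. []~(p1 | p2), w1
10. ~p2 & p1, w1
11. ~p2, w1
12. p1, w1
13. ~(p1 | p2), w0
14. ~p1, w0
Accessibility: w0Rw0, w0Rw1, w1Rw0, w1Rw1
Branch closes: p1 and ~p1 both at w0.
All branches of the tableau close; one closing branch shown above.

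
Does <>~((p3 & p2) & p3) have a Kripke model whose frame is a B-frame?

1. <>~((p3 & p2) & p3), w0
2. ~((p3 & p2) & p3), w1
3. ~p3, w1
Accessibility: w0Rw0, w0Rw1, w1Rw0, w1Rw1

Satisfiable (open branch found)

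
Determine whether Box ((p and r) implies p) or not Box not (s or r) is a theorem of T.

Tableau for the negation not (Box ((p and r) implies p) or not Box not (s or r)):
1. not (Box ((p and r) implies p) or not Box not (s or r)), w0
2. not Box ((p and r) implies p), w0
3. Box not (s or r), w0
4. not (s or r), w0
5. not s, w0
6. not r, w0
7. not ((p and r) implies p), w1
8. p and r, w1
9. not p, w1
10. p, w1
11. r, w1
Accessibility: w0Rw0, w0Rw1, w1Rw1
Branch closes: p and not p both at w1.
Every branch of the negation's tableau closes; the branch above is one of them.

Valid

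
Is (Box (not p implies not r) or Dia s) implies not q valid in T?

Not valid

Tableau for the negation not ((Box (not p implies not r) or Dia s) implies not q):
1. not ((Box (not p implies not r) or Dia s) implies not q), u
2. Box (not p implies not r) or Dia s, u
3. q, u
4. Dia s, u
5. s, v
Accessibility: uRu, uRv, vRv
The negation has an open branch (countermodel exists).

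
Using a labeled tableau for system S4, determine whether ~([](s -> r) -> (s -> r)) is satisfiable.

No, unsatisfiable

1. ~([](s -> r) -> (s -> r)), w0
2. [](s -> r), w0   [~->-rule on 1]
3. ~(s -> r), w0   [~->-rule on 1]
4. s, w0   [~->-rule on 3]
5. ~r, w0   [~->-rule on 3]
6. s -> r, w0   [[]-rule on 2 via w0Rw0]
7. r, w0   [->-rule on 6 (branches; this branch)]
Accessibility: w0Rw0
Branch closes: r and ~r both at w0.
Every branch closes; the branch above is one of them.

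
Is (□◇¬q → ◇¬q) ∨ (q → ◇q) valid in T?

Tableau for the negation ¬((□◇¬q → ◇¬q) ∨ (q → ◇q)):
1. ¬((□◇¬q → ◇¬q) ∨ (q → ◇q)), w0
2. ¬(□◇¬q → ◇¬q), w0   [¬∨-rule on 1]
3. ¬(q → ◇q), w0   [¬∨-rule on 1]
4. □◇¬q, w0   [¬→-rule on 2]
5. ¬◇¬q, w0   [¬→-rule on 2]
6. q, w0   [¬→-rule on 3]
7. ¬◇q, w0   [¬→-rule on 3]
8. ◇¬q, w0   [□-rule on 4 via w0Rw0]
9. ¬q, w0   [¬◇-rule on 7 via w0Rw0]
Accessibility: w0Rw0
Branch closes: q and ¬q both at w0.
All branches of the negation close; one closing branch shown above.

Valid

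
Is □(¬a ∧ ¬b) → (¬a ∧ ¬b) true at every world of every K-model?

Not valid

Tableau for the negation ¬(□(¬a ∧ ¬b) → (¬a ∧ ¬b)):
1. ¬(□(¬a ∧ ¬b) → (¬a ∧ ¬b)), u
2. □(¬a ∧ ¬b), u   [¬→-rule on 1]
3. ¬(¬a ∧ ¬b), u   [¬→-rule on 1]
4. b, u   [¬∧-rule on 3 (branches; this branch)]
The negation has an open branch (countermodel exists).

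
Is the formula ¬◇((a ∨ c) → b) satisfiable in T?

1. ¬◇((a ∨ c) → b), u
2. ¬((a ∨ c) → b), u
3. a ∨ c, u
4. ¬b, u
5. c, u
Accessibility: uRu

Satisfiable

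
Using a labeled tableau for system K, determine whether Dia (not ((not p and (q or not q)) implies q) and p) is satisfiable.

1. Dia (not ((not p and (q or not q)) implies q) and p), 0
2. not ((not p and (q or not q)) implies q) and p, 1
3. not ((not p and (q or not q)) implies q), 1
4. p, 1
5. not p and (q or not q), 1
6. not q, 1
7. not p, 1
8. q or not q, 1
Accessibility: 0R1
Branch closes: p and not p both at 1.
Every branch closes; the branch above is one of them.

No, unsatisfiable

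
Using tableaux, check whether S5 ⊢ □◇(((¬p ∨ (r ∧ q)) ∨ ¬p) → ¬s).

No, not valid

Tableau for the negation ¬□◇(((¬p ∨ (r ∧ q)) ∨ ¬p) → ¬s):
1. ¬□◇(((¬p ∨ (r ∧ q)) ∨ ¬p) → ¬s), u
2. ¬◇(((¬p ∨ (r ∧ q)) ∨ ¬p) → ¬s), v
3. ¬(((¬p ∨ (r ∧ q)) ∨ ¬p) → ¬s), u
4. (¬p ∨ (r ∧ q)) ∨ ¬p, u
5. s, u
6. ¬(((¬p ∨ (r ∧ q)) ∨ ¬p) → ¬s), v
7. (¬p ∨ (r ∧ q)) ∨ ¬p, v
8. s, v
9. ¬p, u
10. ¬p, v
Accessibility: uRu, uRv, vRu, vRv
The negation has an open branch (countermodel exists).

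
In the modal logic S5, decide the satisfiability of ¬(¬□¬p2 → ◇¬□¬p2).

1. ¬(¬□¬p2 → ◇¬□¬p2), 0
2. ¬□¬p2, 0
3. ¬◇¬□¬p2, 0
4. □¬p2, 0
5. ¬p2, 0
6. p2, 1
7. □¬p2, 1
8. ¬p2, 1
Accessibility: 0R0, 0R1, 1R0, 1R1
Branch closes: p2 and ¬p2 both at 1.
All branches of the tableau close; one closing branch shown above.

No, unsatisfiable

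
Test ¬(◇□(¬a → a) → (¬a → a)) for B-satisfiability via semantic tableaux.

No, unsatisfiable

1. ¬(◇□(¬a → a) → (¬a → a)), w0
2. ◇□(¬a → a), w0
3. ¬(¬a → a), w0
4. ¬a, w0
5. □(¬a → a), w1
6. ¬a → a, w0
7. ¬a → a, w1
8. a, w0
Accessibility: w0Rw0, w0Rw1, w1Rw0, w1Rw1
Branch closes: a and ¬a both at w0.
Every branch closes; the branch above is one of them.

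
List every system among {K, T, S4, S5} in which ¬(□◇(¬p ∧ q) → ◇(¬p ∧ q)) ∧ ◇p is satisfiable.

K-tableau for the formula:
1. ¬(□◇(¬p ∧ q) → ◇(¬p ∧ q)) ∧ ◇p, w0
2. ¬(□◇(¬p ∧ q) → ◇(¬p ∧ q)), w0
3. ◇p, w0
4. □◇(¬p ∧ q), w0
5. ¬◇(¬p ∧ q), w0
6. p, w1
7. ◇(¬p ∧ q), w1
8. ¬(¬p ∧ q), w1
9. ¬q, w1
10. ¬p ∧ q, w2
11. ¬p, w2
12. q, w2
Accessibility: w0Rw1, w1Rw2
Complete open branch: satisfiable in K.
T-tableau for the formula:
1. ¬(□◇(¬p ∧ q) → ◇(¬p ∧ q)) ∧ ◇p, w0
2. ¬(□◇(¬p ∧ q) → ◇(¬p ∧ q)), w0
3. ◇p, w0
4. □◇(¬p ∧ q), w0
5. ¬◇(¬p ∧ q), w0
6. ◇(¬p ∧ q), w0
7. ¬(¬p ∧ q), w0
8. ¬q, w0
9. p, w1
10. ◇(¬p ∧ q), w1
11. ¬(¬p ∧ q), w1
12. ¬q, w1
13. ¬p ∧ q, w2
14. ¬p, w2
15. q, w2
16. ◇(¬p ∧ q), w2
17. ¬(¬p ∧ q), w2
18. ¬q, w2
Accessibility: w0Rw0, w0Rw1, w0Rw2, w1Rw1, w2Rw2
Branch closes: q and ¬q both at w2.
Every branch closes (one shown): unsatisfiable in T, hence also in S4, S5 (every S4/S5-frame is a T-frame).

K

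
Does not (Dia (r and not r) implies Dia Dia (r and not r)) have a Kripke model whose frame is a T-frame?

1. not (Dia (r and not r) implies Dia Dia (r and not r)), u
2. Dia (r and not r), u   [neg-implies-rule on 1]
3. not Dia Dia (r and not r), u   [neg-implies-rule on 1]
4. not Dia (r and not r), u   [neg-Dia-rule on 3 via uRu]
5. not (r and not r), u   [neg-Dia-rule on 4 via uRu]
6. r, u   [neg-and-rule on 5 (branches; this branch)]
7. r and not r, v   [Dia-rule on 2: fresh world v, uRv]
8. r, v   [and-rule on 7]
9. not r, v   [and-rule on 7]
Accessibility: uRu, uRv, vRv
Branch closes: r and not r both at v.
All branches of the tableau close; one closing branch shown above.

Unsatisfiable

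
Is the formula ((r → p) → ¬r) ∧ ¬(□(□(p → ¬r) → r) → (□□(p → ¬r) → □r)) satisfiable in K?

No, unsatisfiable

1. ((r → p) → ¬r) ∧ ¬(□(□(p → ¬r) → r) → (□□(p → ¬r) → □r)), 0
2. (r → p) → ¬r, 0
3. ¬(□(□(p → ¬r) → r) → (□□(p → ¬r) → □r)), 0
4. □(□(p → ¬r) → r), 0
5. ¬(□□(p → ¬r) → □r), 0
6. □□(p → ¬r), 0
7. ¬□r, 0
8. ¬(r → p), 0
9. r, 0
10. ¬p, 0
11. ¬r, 1
12. □(p → ¬r) → r, 1
13. □(p → ¬r), 1
14. ¬□(p → ¬r), 1
15. ¬(p → ¬r), 2
16. p, 2
17. r, 2
18. p → ¬r, 2
19. ¬r, 2
Accessibility: 0R1, 1R2
Branch closes: r and ¬r both at 2.
All branches of the tableau close; one closing branch shown above.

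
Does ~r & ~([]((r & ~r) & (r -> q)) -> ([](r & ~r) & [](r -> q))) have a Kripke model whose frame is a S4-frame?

Unsatisfiable

1. ~r & ~([]((r & ~r) & (r -> q)) -> ([](r & ~r) & [](r -> q))), u
2. ~r, u
3. ~([]((r & ~r) & (r -> q)) -> ([](r & ~r) & [](r -> q))), u
4. []((r & ~r) & (r -> q)), u
5. ~([](r & ~r) & [](r -> q)), u
6. (r & ~r) & (r -> q), u
7. r & ~r, u
8. r -> q, u
9. r, u
Accessibility: uRu
Branch closes: r and ~r both at u.
(One branch shown.) All branches close.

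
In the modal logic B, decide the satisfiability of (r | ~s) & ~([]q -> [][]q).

1. (r | ~s) & ~([]q -> [][]q), u
2. r | ~s, u   [&-rule on 1]
3. ~([]q -> [][]q), u   [&-rule on 1]
4. []q, u   [~->-rule on 3]
5. ~[][]q, u   [~->-rule on 3]
6. q, u   [[]-rule on 4 via uRu]
7. ~s, u   [|-rule on 2 (branches; this branch)]
8. ~[]q, v   [~[]-rule on 5: fresh world v, uRv]
9. q, v   [[]-rule on 4 via uRv]
10. ~q, w   [~[]-rule on 8: fresh world w, vRw]
Accessibility: uRu, uRv, vRu, vRv, vRw, wRv, wRw

Satisfiable (open branch found)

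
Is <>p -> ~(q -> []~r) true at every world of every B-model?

Invalid (countermodel exists)

Tableau for the negation ~(<>p -> ~(q -> []~r)):
1. ~(<>p -> ~(q -> []~r)), w0
2. <>p, w0
3. q -> []~r, w0
4. []~r, w0
5. ~r, w0
6. p, w1
7. ~r, w1
Accessibility: w0Rw0, w0Rw1, w1Rw0, w1Rw1
The negation has an open branch (countermodel exists).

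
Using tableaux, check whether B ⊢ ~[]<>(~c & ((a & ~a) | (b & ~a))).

Tableau for the negation []<>(~c & ((a & ~a) | (b & ~a))):
1. []<>(~c & ((a & ~a) | (b & ~a))), w0
2. <>(~c & ((a & ~a) | (b & ~a))), w0
3. ~c & ((a & ~a) | (b & ~a)), w1
4. ~c, w1
5. (a & ~a) | (b & ~a), w1
6. <>(~c & ((a & ~a) | (b & ~a))), w1
7. b & ~a, w1
8. b, w1
9. ~a, w1
10. ~c & ((a & ~a) | (b & ~a)), w2
11. ~c, w2
12. (a & ~a) | (b & ~a), w2
13. b & ~a, w2
14. b, w2
15. ~a, w2
Accessibility: w0Rw0, w0Rw1, w1Rw0, w1Rw1, w1Rw2, w2Rw1, w2Rw2
The negation has an open branch (countermodel exists).

Not valid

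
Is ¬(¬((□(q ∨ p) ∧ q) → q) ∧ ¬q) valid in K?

Yes, valid

Tableau for the negation ¬((□(q ∨ p) ∧ q) → q) ∧ ¬q:
1. ¬((□(q ∨ p) ∧ q) → q) ∧ ¬q, w0
2. ¬((□(q ∨ p) ∧ q) → q), w0
3. ¬q, w0
4. □(q ∨ p) ∧ q, w0
5. □(q ∨ p), w0
6. q, w0
Branch closes: q and ¬q both at w0.
Every branch of the negation's tableau closes; the branch above is one of them.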